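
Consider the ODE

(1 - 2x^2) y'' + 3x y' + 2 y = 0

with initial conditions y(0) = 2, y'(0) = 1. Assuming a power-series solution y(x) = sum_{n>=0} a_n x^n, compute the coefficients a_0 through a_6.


Ansatz: y(x) = sum_{n>=0} a_n x^n, so y'(x) = sum_{n>=1} n a_n x^(n-1) and y''(x) = sum_{n>=2} n(n-1) a_n x^(n-2).
Substitute into P(x) y'' + Q(x) y' + R(x) y = 0 with P(x) = 1 - 2x^2, Q(x) = 3x, R(x) = 2, and match powers of x.
Initial conditions: a_0 = 2, a_1 = 1.
Setting the coefficient of each power of x to zero and solving order by order (substituting the coefficients already found):
  x^0: 2 a_2 + 2 a_0 = 0  ->  2 a_2 = -2 a_0 = -4  ->  a_2 = -2
  x^1: 6 a_3 + 5 a_1 = 0  ->  6 a_3 = -5 a_1 = -5  ->  a_3 = -5/6
  x^2: 12 a_4 + 4 a_2 = 0  ->  12 a_4 = -4 a_2 = 8  ->  a_4 = 2/3
  x^3: 20 a_5 - a_3 = 0  ->  20 a_5 = a_3 = -5/6  ->  a_5 = -1/24
  x^4: 30 a_6 - 10 a_4 = 0  ->  30 a_6 = 10 a_4 = 20/3  ->  a_6 = 2/9
Truncated series: y(x) = 2 + x - 2 x^2 - (5/6) x^3 + (2/3) x^4 - (1/24) x^5 + (2/9) x^6 + O(x^7).

a_0 = 2; a_1 = 1; a_2 = -2; a_3 = -5/6; a_4 = 2/3; a_5 = -1/24; a_6 = 2/9


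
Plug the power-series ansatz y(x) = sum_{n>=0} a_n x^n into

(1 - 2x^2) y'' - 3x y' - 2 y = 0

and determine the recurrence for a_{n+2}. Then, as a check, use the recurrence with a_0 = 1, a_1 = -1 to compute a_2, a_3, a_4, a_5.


Substitute y = sum_n a_n x^n.
(1 - 2 x^2) y'' contributes (n+2)(n+1) a_{n+2} - 2 n(n-1) a_n at x^n.
-3 x y'(x) contributes -3 n a_n at x^n.
-2 y(x) contributes -2 a_n at x^n.
Matching x^n: (n+2)(n+1) a_{n+2} + (-2 n(n-1) - 3 n - 2) a_n = 0.
Thus a_{n+2} = (2 n(n-1) + 3 n + 2) / ((n+1)(n+2)) * a_n.

Check with a_0 = 1, a_1 = -1 (apply the recurrence for n = 0, 1, 2, 3): a_0 = 1, a_1 = -1, a_2 = 1, a_3 = -5/6, a_4 = 1, a_5 = -23/24.

a_(n+2) = (2 n(n-1) + 3 n + 2) / ((n+1)(n+2)) * a_n; check: a_0 = 1, a_1 = -1, a_2 = 1, a_3 = -5/6, a_4 = 1, a_5 = -23/24


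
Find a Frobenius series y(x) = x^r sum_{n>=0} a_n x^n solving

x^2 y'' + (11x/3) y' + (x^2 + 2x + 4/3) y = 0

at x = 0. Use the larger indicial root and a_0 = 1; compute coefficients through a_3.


Write in Frobenius form y'' + (p(x)/x) y' + (q(x)/x^2) y = 0:
  p(x) = 11/3,  q(x) = x^2 + 2x + 4/3.
Indicial equation: r(r-1) + (11/3) r + (4/3) = 0 -> roots r_1 = -2/3, r_2 = -2.
Take r = r_1 = -2/3. Let y(x) = x^r sum_{n>=0} a_n x^n with a_0 = 1.
Substitute y = x^r sum a_n x^n and match x^{r+n}. The recurrence is
  D(n) a_n + 2 a_{n-1} + 1 a_{n-2} = 0,  where D(n) = (r+n)(r+n-1) + (11/3)(r+n) + (4/3).
  a_n = [-2 a_{n-1} - 1 a_{n-2}] / D(n).
Since the indicial polynomial factors as (r - r_1)(r - r_2), D(n) = (r_1 + n - r_1)(r_1 + n - r_2) = n(n + 4/3).
Evaluating step by step (a_0 = 1):
  n = 1: D(1) = 1(1 + 4/3) = 7/3; numerator = -2(1) = -2; a_1 = (-2)/(7/3) = -6/7
  n = 2: D(2) = 2(2 + 4/3) = 20/3; numerator = -2(-6/7) - 1(1) = 5/7; a_2 = (5/7)/(20/3) = 3/28
  n = 3: D(3) = 3(3 + 4/3) = 13; numerator = -2(3/28) - 1(-6/7) = 9/14; a_3 = (9/14)/(13) = 9/182

r = -2/3; a_0 = 1; a_1 = -6/7; a_2 = 3/28; a_3 = 9/182


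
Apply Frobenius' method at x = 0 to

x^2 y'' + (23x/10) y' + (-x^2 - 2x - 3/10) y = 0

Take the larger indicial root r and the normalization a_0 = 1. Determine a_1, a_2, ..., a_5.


Write in Frobenius form y'' + (p(x)/x) y' + (q(x)/x^2) y = 0:
  p(x) = 23/10,  q(x) = -x^2 - 2x - 3/10.
Indicial equation: r(r-1) + (23/10) r + (-3/10) = 0 -> roots r_1 = 1/5, r_2 = -3/2.
Take r = r_1 = 1/5. Let y(x) = x^r sum_{n>=0} a_n x^n with a_0 = 1.
Substitute y = x^r sum a_n x^n and match x^{r+n}. The recurrence is
  D(n) a_n - 2 a_{n-1} - 1 a_{n-2} = 0,  where D(n) = (r+n)(r+n-1) + (23/10)(r+n) + (-3/10).
  a_n = [2 a_{n-1} + 1 a_{n-2}] / D(n).
Since the indicial polynomial factors as (r - r_1)(r - r_2), D(n) = (r_1 + n - r_1)(r_1 + n - r_2) = n(n + 17/10).
Evaluating step by step (a_0 = 1):
  n = 1: D(1) = 1(1 + 17/10) = 27/10; numerator = 2(1) = 2; a_1 = (2)/(27/10) = 20/27
  n = 2: D(2) = 2(2 + 17/10) = 37/5; numerator = 2(20/27) + 1(1) = 67/27; a_2 = (67/27)/(37/5) = 335/999
  n = 3: D(3) = 3(3 + 17/10) = 141/10; numerator = 2(335/999) + 1(20/27) = 470/333; a_3 = (470/333)/(141/10) = 100/999
  n = 4: D(4) = 4(4 + 17/10) = 114/5; numerator = 2(100/999) + 1(335/999) = 535/999; a_4 = (535/999)/(114/5) = 2675/113886
  n = 5: D(5) = 5(5 + 17/10) = 67/2; numerator = 2(2675/113886) + 1(100/999) = 8375/56943; a_5 = (8375/56943)/(67/2) = 250/56943

r = 1/5; a_0 = 1; a_1 = 20/27; a_2 = 335/999; a_3 = 100/999; a_4 = 2675/113886; a_5 = 250/56943


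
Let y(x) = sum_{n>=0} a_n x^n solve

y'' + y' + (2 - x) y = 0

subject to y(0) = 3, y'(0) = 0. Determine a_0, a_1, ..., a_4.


Ansatz: y(x) = sum_{n>=0} a_n x^n, so y'(x) = sum_{n>=1} n a_n x^(n-1) and y''(x) = sum_{n>=2} n(n-1) a_n x^(n-2).
Substitute into P(x) y'' + Q(x) y' + R(x) y = 0 with P(x) = 1, Q(x) = 1, R(x) = 2 - x, and match powers of x.
Initial conditions: a_0 = 3, a_1 = 0.
Setting the coefficient of each power of x to zero and solving order by order (substituting the coefficients already found):
  x^0: 2 a_2 + a_1 + 2 a_0 = 0  ->  2 a_2 = -a_1 - 2 a_0 = -6  ->  a_2 = -3
  x^1: 6 a_3 + 2 a_2 + 2 a_1 - a_0 = 0  ->  6 a_3 = -2 a_2 - 2 a_1 + a_0 = 9  ->  a_3 = 3/2
  x^2: 12 a_4 + 3 a_3 + 2 a_2 - a_1 = 0  ->  12 a_4 = -3 a_3 - 2 a_2 + a_1 = 3/2  ->  a_4 = 1/8
Truncated series: y(x) = 3 - 3 x^2 + (3/2) x^3 + (1/8) x^4 + O(x^5).

a_0 = 3; a_1 = 0; a_2 = -3; a_3 = 3/2; a_4 = 1/8


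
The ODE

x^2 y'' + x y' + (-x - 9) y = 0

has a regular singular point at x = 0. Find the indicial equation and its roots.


Divide by x^2 to reach normal form y'' + P_1(x) y' + P_2(x) y = 0 with P_1(x) = 1/x and P_2(x) = -1/x - 9/x^2.
x = 0 is a singular point because the y'-coefficient 1/x has a pole at x = 0 and the y-coefficient -1/x - 9/x^2 has a pole at x = 0.
It is a regular singular point because x P_1(x) = p(x) = 1 and x^2 P_2(x) = q(x) = -x - 9 are polynomials, hence analytic at x = 0.
p(0) = 1,  q(0) = -9.
Indicial equation: r(r-1) + p(0) r + q(0) = 0, i.e. r^2 + (p(0) - 1) r + q(0) = 0, i.e. r^2 - 9 = 0.
Discriminant: (0)^2 - 4(-9) = 36, so r = (0 ± 6)/2.
Solving: r_1 = 3, r_2 = -3.

indicial: r^2 - 9 = 0; roots r_1 = 3, r_2 = -3


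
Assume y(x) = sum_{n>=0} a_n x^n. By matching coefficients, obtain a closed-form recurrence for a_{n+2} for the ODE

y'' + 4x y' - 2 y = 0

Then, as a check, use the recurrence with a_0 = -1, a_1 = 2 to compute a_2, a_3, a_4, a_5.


Substitute y = sum_n a_n x^n.
y''(x) has coefficient (n+2)(n+1) a_{n+2} at x^n;
4 x y'(x) has coefficient 4 n a_n at x^n (shift);
-2 y(x) has coefficient -2 a_n at x^n.
Matching x^n: (n+2)(n+1) a_{n+2} + (4n - 2) a_n = 0.
Thus a_{n+2} = (-4n + 2) / ((n+1)(n+2)) * a_n.

Check with a_0 = -1, a_1 = 2 (apply the recurrence for n = 0, 1, 2, 3): a_0 = -1, a_1 = 2, a_2 = -1, a_3 = -2/3, a_4 = 1/2, a_5 = 1/3.

a_(n+2) = (-4n + 2) / ((n+1)(n+2)) * a_n; check: a_0 = -1, a_1 = 2, a_2 = -1, a_3 = -2/3, a_4 = 1/2, a_5 = 1/3


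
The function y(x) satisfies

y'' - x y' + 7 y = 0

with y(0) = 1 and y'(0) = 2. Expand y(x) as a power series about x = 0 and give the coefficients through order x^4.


Ansatz: y(x) = sum_{n>=0} a_n x^n, so y'(x) = sum_{n>=1} n a_n x^(n-1) and y''(x) = sum_{n>=2} n(n-1) a_n x^(n-2).
Substitute into P(x) y'' + Q(x) y' + R(x) y = 0 with P(x) = 1, Q(x) = -x, R(x) = 7, and match powers of x.
Initial conditions: a_0 = 1, a_1 = 2.
Setting the coefficient of each power of x to zero and solving order by order (substituting the coefficients already found):
  x^0: 2 a_2 + 7 a_0 = 0  ->  2 a_2 = -7 a_0 = -7  ->  a_2 = -7/2
  x^1: 6 a_3 + 6 a_1 = 0  ->  6 a_3 = -6 a_1 = -12  ->  a_3 = -2
  x^2: 12 a_4 + 5 a_2 = 0  ->  12 a_4 = -5 a_2 = 35/2  ->  a_4 = 35/24
Truncated series: y(x) = 1 + 2 x - (7/2) x^2 - 2 x^3 + (35/24) x^4 + O(x^5).

a_0 = 1; a_1 = 2; a_2 = -7/2; a_3 = -2; a_4 = 35/24


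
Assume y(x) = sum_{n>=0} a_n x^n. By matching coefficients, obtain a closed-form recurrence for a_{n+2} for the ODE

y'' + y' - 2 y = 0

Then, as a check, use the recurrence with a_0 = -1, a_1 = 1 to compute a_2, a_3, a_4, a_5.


Substitute y = sum_n a_n x^n.
y''(x) has coefficient (n+2)(n+1) a_{n+2} at x^n;
y'(x) has coefficient (n+1) a_{n+1} at x^n;
-2 y(x) has coefficient -2 a_n at x^n.
Matching x^n: (n+2)(n+1) a_{n+2} + (n+1) a_{n+1} - 2 a_n = 0.
Thus a_{n+2} = [-(n+1) a_{n+1} + 2 a_n] / ((n+1)(n+2)).

Check with a_0 = -1, a_1 = 1 (apply the recurrence for n = 0, 1, 2, 3): a_0 = -1, a_1 = 1, a_2 = -3/2, a_3 = 5/6, a_4 = -11/24, a_5 = 7/40.

a_(n+2) = [-(n+1) a_(n+1) + 2 a_n] / ((n+1)(n+2)); check: a_0 = -1, a_1 = 1, a_2 = -3/2, a_3 = 5/6, a_4 = -11/24, a_5 = 7/40


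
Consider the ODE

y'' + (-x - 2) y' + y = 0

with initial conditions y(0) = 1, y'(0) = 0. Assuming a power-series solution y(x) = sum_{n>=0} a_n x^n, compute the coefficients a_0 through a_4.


Ansatz: y(x) = sum_{n>=0} a_n x^n, so y'(x) = sum_{n>=1} n a_n x^(n-1) and y''(x) = sum_{n>=2} n(n-1) a_n x^(n-2).
Substitute into P(x) y'' + Q(x) y' + R(x) y = 0 with P(x) = 1, Q(x) = -x - 2, R(x) = 1, and match powers of x.
Initial conditions: a_0 = 1, a_1 = 0.
Setting the coefficient of each power of x to zero and solving order by order (substituting the coefficients already found):
  x^0: 2 a_2 - 2 a_1 + a_0 = 0  ->  2 a_2 = 2 a_1 - a_0 = -1  ->  a_2 = -1/2
  x^1: 6 a_3 - 4 a_2 = 0  ->  6 a_3 = 4 a_2 = -2  ->  a_3 = -1/3
  x^2: 12 a_4 - 6 a_3 - a_2 = 0  ->  12 a_4 = 6 a_3 + a_2 = -5/2  ->  a_4 = -5/24
Truncated series: y(x) = 1 - (1/2) x^2 - (1/3) x^3 - (5/24) x^4 + O(x^5).

a_0 = 1; a_1 = 0; a_2 = -1/2; a_3 = -1/3; a_4 = -5/24


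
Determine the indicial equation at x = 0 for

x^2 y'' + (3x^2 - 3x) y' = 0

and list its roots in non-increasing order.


Divide by x^2 to reach normal form y'' + P_1(x) y' + P_2(x) y = 0 with P_1(x) = 3 - 3/x and P_2(x) = 0.
x = 0 is a singular point because the y'-coefficient 3 - 3/x has a pole at x = 0.
It is a regular singular point because x P_1(x) = p(x) = 3x - 3 and x^2 P_2(x) = q(x) = 0 are polynomials, hence analytic at x = 0.
p(0) = -3,  q(0) = 0.
Indicial equation: r(r-1) + p(0) r + q(0) = 0, i.e. r^2 + (p(0) - 1) r + q(0) = 0, i.e. r^2 - 4 r = 0.
Discriminant: (-4)^2 - 4(0) = 16, so r = (4 ± 4)/2.
Solving: r_1 = 4, r_2 = 0.

indicial: r^2 - 4 r = 0; roots r_1 = 4, r_2 = 0


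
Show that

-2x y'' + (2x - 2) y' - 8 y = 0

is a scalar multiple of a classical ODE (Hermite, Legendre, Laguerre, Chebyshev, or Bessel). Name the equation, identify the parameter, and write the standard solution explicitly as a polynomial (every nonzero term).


All three coefficients share the factor -2; dividing through by -2 gives  x y'' + (1 - x) y' + 4 y = 0.
This matches the Laguerre equation x y'' + (1 - x) y' + n y = 0 with n = 4; the polynomial solution is L_4(x).
With y = sum_k a_k x^k, matching x^k gives (k+1)k a_{k+1} + (k+1) a_{k+1} - k a_k + n a_k = 0, i.e. (k+1)^2 a_{k+1} = (k - n) a_k = (k - 4) a_k. The right side vanishes at k = 4, so the series terminates at degree 4.
Standard normalization L_n(0) = 1 gives a_0 = 1. Work upward with a_{k+1} = (k - 4) a_k / (k+1)^2:
  a_1 = (0 - 4)(1) / 1^2 = -4/1 = -4
  a_2 = (1 - 4)(-4) / 2^2 = 12/4 = 3
  a_3 = (2 - 4)(3) / 3^2 = -6/9 = -2/3
  a_4 = (3 - 4)(-2/3) / 4^2 = (2/3)/16 = 1/24
Hence L_4(x) = x^4/24 - 2 x^3/3 + 3 x^2 - 4 x + 1.

L_4(x); series = x^4/24 - 2 x^3/3 + 3 x^2 - 4 x + 1


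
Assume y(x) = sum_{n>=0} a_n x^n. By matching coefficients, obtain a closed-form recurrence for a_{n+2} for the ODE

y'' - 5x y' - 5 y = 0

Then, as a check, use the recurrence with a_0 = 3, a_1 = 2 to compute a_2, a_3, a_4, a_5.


Substitute y = sum_n a_n x^n.
y''(x) has coefficient (n+2)(n+1) a_{n+2} at x^n;
-5 x y'(x) has coefficient -5 n a_n at x^n (shift);
-5 y(x) has coefficient -5 a_n at x^n.
Matching x^n: (n+2)(n+1) a_{n+2} + (-5n - 5) a_n = 0.
Thus a_{n+2} = (5n + 5) / ((n+1)(n+2)) * a_n.

Check with a_0 = 3, a_1 = 2 (apply the recurrence for n = 0, 1, 2, 3): a_0 = 3, a_1 = 2, a_2 = 15/2, a_3 = 10/3, a_4 = 75/8, a_5 = 10/3.

a_(n+2) = (5n + 5) / ((n+1)(n+2)) * a_n; check: a_0 = 3, a_1 = 2, a_2 = 15/2, a_3 = 10/3, a_4 = 75/8, a_5 = 10/3


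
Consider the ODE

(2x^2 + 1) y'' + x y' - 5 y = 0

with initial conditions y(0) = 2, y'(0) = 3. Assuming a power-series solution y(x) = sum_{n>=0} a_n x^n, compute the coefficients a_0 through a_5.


Ansatz: y(x) = sum_{n>=0} a_n x^n, so y'(x) = sum_{n>=1} n a_n x^(n-1) and y''(x) = sum_{n>=2} n(n-1) a_n x^(n-2).
Substitute into P(x) y'' + Q(x) y' + R(x) y = 0 with P(x) = 2x^2 + 1, Q(x) = x, R(x) = -5, and match powers of x.
Initial conditions: a_0 = 2, a_1 = 3.
Setting the coefficient of each power of x to zero and solving order by order (substituting the coefficients already found):
  x^0: 2 a_2 - 5 a_0 = 0  ->  2 a_2 = 5 a_0 = 10  ->  a_2 = 5
  x^1: 6 a_3 - 4 a_1 = 0  ->  6 a_3 = 4 a_1 = 12  ->  a_3 = 2
  x^2: 12 a_4 + a_2 = 0  ->  12 a_4 = -a_2 = -5  ->  a_4 = -5/12
  x^3: 20 a_5 + 10 a_3 = 0  ->  20 a_5 = -10 a_3 = -20  ->  a_5 = -1
Truncated series: y(x) = 2 + 3 x + 5 x^2 + 2 x^3 - (5/12) x^4 - x^5 + O(x^6).

a_0 = 2; a_1 = 3; a_2 = 5; a_3 = 2; a_4 = -5/12; a_5 = -1


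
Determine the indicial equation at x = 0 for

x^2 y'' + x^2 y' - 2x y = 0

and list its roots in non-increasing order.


Divide by x^2 to reach normal form y'' + P_1(x) y' + P_2(x) y = 0 with P_1(x) = 1 and P_2(x) = -2/x.
x = 0 is a singular point because the y-coefficient -2/x has a pole at x = 0.
It is a regular singular point because x P_1(x) = p(x) = x and x^2 P_2(x) = q(x) = -2x are polynomials, hence analytic at x = 0.
p(0) = 0,  q(0) = 0.
Indicial equation: r(r-1) + p(0) r + q(0) = 0, i.e. r^2 + (p(0) - 1) r + q(0) = 0, i.e. r^2 - 1 r = 0.
Discriminant: (-1)^2 - 4(0) = 1, so r = (1 ± 1)/2.
Solving: r_1 = 1, r_2 = 0.

indicial: r^2 - 1 r = 0; roots r_1 = 1, r_2 = 0


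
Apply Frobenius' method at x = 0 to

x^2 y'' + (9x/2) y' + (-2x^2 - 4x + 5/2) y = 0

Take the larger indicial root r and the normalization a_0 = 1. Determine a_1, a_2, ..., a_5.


Write in Frobenius form y'' + (p(x)/x) y' + (q(x)/x^2) y = 0:
  p(x) = 9/2,  q(x) = -2x^2 - 4x + 5/2.
Indicial equation: r(r-1) + (9/2) r + (5/2) = 0 -> roots r_1 = -1, r_2 = -5/2.
Take r = r_1 = -1. Let y(x) = x^r sum_{n>=0} a_n x^n with a_0 = 1.
Substitute y = x^r sum a_n x^n and match x^{r+n}. The recurrence is
  D(n) a_n - 4 a_{n-1} - 2 a_{n-2} = 0,  where D(n) = (r+n)(r+n-1) + (9/2)(r+n) + (5/2).
  a_n = [4 a_{n-1} + 2 a_{n-2}] / D(n).
Since the indicial polynomial factors as (r - r_1)(r - r_2), D(n) = (r_1 + n - r_1)(r_1 + n - r_2) = n(n + 3/2).
Evaluating step by step (a_0 = 1):
  n = 1: D(1) = 1(1 + 3/2) = 5/2; numerator = 4(1) = 4; a_1 = (4)/(5/2) = 8/5
  n = 2: D(2) = 2(2 + 3/2) = 7; numerator = 4(8/5) + 2(1) = 42/5; a_2 = (42/5)/(7) = 6/5
  n = 3: D(3) = 3(3 + 3/2) = 27/2; numerator = 4(6/5) + 2(8/5) = 8; a_3 = (8)/(27/2) = 16/27
  n = 4: D(4) = 4(4 + 3/2) = 22; numerator = 4(16/27) + 2(6/5) = 644/135; a_4 = (644/135)/(22) = 322/1485
  n = 5: D(5) = 5(5 + 3/2) = 65/2; numerator = 4(322/1485) + 2(16/27) = 1016/495; a_5 = (1016/495)/(65/2) = 2032/32175

r = -1; a_0 = 1; a_1 = 8/5; a_2 = 6/5; a_3 = 16/27; a_4 = 322/1485; a_5 = 2032/32175


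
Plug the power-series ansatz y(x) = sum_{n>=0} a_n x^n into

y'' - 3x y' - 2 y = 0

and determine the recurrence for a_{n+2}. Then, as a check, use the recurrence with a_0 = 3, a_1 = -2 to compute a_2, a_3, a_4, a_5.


Substitute y = sum_n a_n x^n.
y''(x) has coefficient (n+2)(n+1) a_{n+2} at x^n;
-3 x y'(x) has coefficient -3 n a_n at x^n (shift);
-2 y(x) has coefficient -2 a_n at x^n.
Matching x^n: (n+2)(n+1) a_{n+2} + (-3n - 2) a_n = 0.
Thus a_{n+2} = (3n + 2) / ((n+1)(n+2)) * a_n.

Check with a_0 = 3, a_1 = -2 (apply the recurrence for n = 0, 1, 2, 3): a_0 = 3, a_1 = -2, a_2 = 3, a_3 = -5/3, a_4 = 2, a_5 = -11/12.

a_(n+2) = (3n + 2) / ((n+1)(n+2)) * a_n; check: a_0 = 3, a_1 = -2, a_2 = 3, a_3 = -5/3, a_4 = 2, a_5 = -11/12


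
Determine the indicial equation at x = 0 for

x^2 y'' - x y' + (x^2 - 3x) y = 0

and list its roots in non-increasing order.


Divide by x^2 to reach normal form y'' + P_1(x) y' + P_2(x) y = 0 with P_1(x) = -1/x and P_2(x) = 1 - 3/x.
x = 0 is a singular point because the y'-coefficient -1/x has a pole at x = 0 and the y-coefficient 1 - 3/x has a pole at x = 0.
It is a regular singular point because x P_1(x) = p(x) = -1 and x^2 P_2(x) = q(x) = x^2 - 3x are polynomials, hence analytic at x = 0.
p(0) = -1,  q(0) = 0.
Indicial equation: r(r-1) + p(0) r + q(0) = 0, i.e. r^2 + (p(0) - 1) r + q(0) = 0, i.e. r^2 - 2 r = 0.
Discriminant: (-2)^2 - 4(0) = 4, so r = (2 ± 2)/2.
Solving: r_1 = 2, r_2 = 0.

indicial: r^2 - 2 r = 0; roots r_1 = 2, r_2 = 0


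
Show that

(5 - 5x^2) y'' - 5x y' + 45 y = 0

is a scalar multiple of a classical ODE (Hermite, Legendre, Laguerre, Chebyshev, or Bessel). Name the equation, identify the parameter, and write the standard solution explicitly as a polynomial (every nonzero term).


All three coefficients share the factor 5; dividing through by 5 gives  (1 - x^2) y'' - x y' + 9 y = 0.
This matches the Chebyshev equation (1 - x^2) y'' - x y' + n^2 y = 0 (note the -x y' term, not -2x y') with n^2 = 9, so n = 3; the polynomial solution is T_3(x).
With y = sum_k a_k x^k, matching x^k gives (k+2)(k+1) a_{k+2} = (k^2 - n^2) a_k = (k - 3)(k + 3) a_k. The right side vanishes at k = 3, so the series with the parity of 3 terminates at degree 3.
Standard normalization: leading coefficient of T_n is 2^(n-1), so a_3 = 2^2 = 4. Work downward with a_k = (k+1)(k+2) a_{k+2} / ((k - 3)(k + 3)):
  a_1 = (2)(3)(4) / ((1 - 3)(1 + 3)) = 24/(-8) = -3
Hence T_3(x) = 4 x^3 - 3 x.

T_3(x); series = 4 x^3 - 3 x


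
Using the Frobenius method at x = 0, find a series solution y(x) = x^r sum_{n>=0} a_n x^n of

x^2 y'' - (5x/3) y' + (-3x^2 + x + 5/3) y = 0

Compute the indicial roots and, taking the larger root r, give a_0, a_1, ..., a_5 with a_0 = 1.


Write in Frobenius form y'' + (p(x)/x) y' + (q(x)/x^2) y = 0:
  p(x) = -5/3,  q(x) = -3x^2 + x + 5/3.
Indicial equation: r(r-1) + (-5/3) r + (5/3) = 0 -> roots r_1 = 5/3, r_2 = 1.
Take r = r_1 = 5/3. Let y(x) = x^r sum_{n>=0} a_n x^n with a_0 = 1.
Substitute y = x^r sum a_n x^n and match x^{r+n}. The recurrence is
  D(n) a_n + 1 a_{n-1} - 3 a_{n-2} = 0,  where D(n) = (r+n)(r+n-1) + (-5/3)(r+n) + (5/3).
  a_n = [-1 a_{n-1} + 3 a_{n-2}] / D(n).
Since the indicial polynomial factors as (r - r_1)(r - r_2), D(n) = (r_1 + n - r_1)(r_1 + n - r_2) = n(n + 2/3).
Evaluating step by step (a_0 = 1):
  n = 1: D(1) = 1(1 + 2/3) = 5/3; numerator = -1(1) = -1; a_1 = (-1)/(5/3) = -3/5
  n = 2: D(2) = 2(2 + 2/3) = 16/3; numerator = -1(-3/5) + 3(1) = 18/5; a_2 = (18/5)/(16/3) = 27/40
  n = 3: D(3) = 3(3 + 2/3) = 11; numerator = -1(27/40) + 3(-3/5) = -99/40; a_3 = (-99/40)/(11) = -9/40
  n = 4: D(4) = 4(4 + 2/3) = 56/3; numerator = -1(-9/40) + 3(27/40) = 9/4; a_4 = (9/4)/(56/3) = 27/224
  n = 5: D(5) = 5(5 + 2/3) = 85/3; numerator = -1(27/224) + 3(-9/40) = -891/1120; a_5 = (-891/1120)/(85/3) = -2673/95200

r = 5/3; a_0 = 1; a_1 = -3/5; a_2 = 27/40; a_3 = -9/40; a_4 = 27/224; a_5 = -2673/95200


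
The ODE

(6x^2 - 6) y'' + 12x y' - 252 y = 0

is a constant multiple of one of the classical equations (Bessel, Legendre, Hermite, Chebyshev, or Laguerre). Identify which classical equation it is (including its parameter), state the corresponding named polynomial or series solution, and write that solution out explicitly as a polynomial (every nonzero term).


All three coefficients share the factor -6; dividing through by -6 gives  (1 - x^2) y'' - 2x y' + 42 y = 0.
This matches the Legendre equation (1 - x^2) y'' - 2x y' + n(n+1) y = 0 (note the -2x y' term) with n(n+1) = 42, so n = 6; the polynomial solution is P_6(x).
With y = sum_k a_k x^k, matching x^k gives (k+2)(k+1) a_{k+2} = [k(k+1) - n(n+1)] a_k = (k - 6)(k + 7) a_k. The right side vanishes at k = 6, so the series with the parity of 6 terminates at degree 6.
Standard normalization (P_n(1) = 1): leading coefficient (2n)!/(2^n (n!)^2) = 479001600/(64*518400) = 231/16, so a_6 = 231/16. Work downward with a_k = (k+1)(k+2) a_{k+2} / ((k - 6)(k + 7)):
  a_4 = (5)(6)(231/16) / ((4 - 6)(4 + 7)) = (3465/8)/(-22) = -315/16
  a_2 = (3)(4)(-315/16) / ((2 - 6)(2 + 7)) = (-945/4)/(-36) = 105/16
  a_0 = (1)(2)(105/16) / ((0 - 6)(0 + 7)) = (105/8)/(-42) = -5/16
Hence P_6(x) = 231 x^6/16 - 315 x^4/16 + 105 x^2/16 - 5/16.

P_6(x); series = 231 x^6/16 - 315 x^4/16 + 105 x^2/16 - 5/16


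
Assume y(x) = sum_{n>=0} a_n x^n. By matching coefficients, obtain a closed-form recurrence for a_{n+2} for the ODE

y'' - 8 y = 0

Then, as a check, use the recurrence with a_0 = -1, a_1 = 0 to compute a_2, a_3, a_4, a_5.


Substitute y = sum_n a_n x^n into y'' + (const) y = 0.
y''(x) = sum_{n>=0} (n+2)(n+1) a_{n+2} x^n.
The ODE becomes sum_n [(n+2)(n+1) a_{n+2} - 8 a_n] x^n = 0.
Setting each coefficient to zero gives the recurrence:
  (n+2)(n+1) a_{n+2} - 8 a_n = 0,
  a_{n+2} = 8 / ((n+1)(n+2)) a_n.

Check with a_0 = -1, a_1 = 0 (apply the recurrence for n = 0, 1, 2, 3): a_0 = -1, a_1 = 0, a_2 = -4, a_3 = 0, a_4 = -8/3, a_5 = 0.

a_{n+2} = 8/((n+1)(n+2)) * a_n; check: a_0 = -1, a_1 = 0, a_2 = -4, a_3 = 0, a_4 = -8/3, a_5 = 0


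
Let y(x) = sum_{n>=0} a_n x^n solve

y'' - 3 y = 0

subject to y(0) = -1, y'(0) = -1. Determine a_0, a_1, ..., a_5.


Ansatz: y(x) = sum_{n>=0} a_n x^n, so y'(x) = sum_{n>=1} n a_n x^(n-1) and y''(x) = sum_{n>=2} n(n-1) a_n x^(n-2).
Substitute into P(x) y'' + Q(x) y' + R(x) y = 0 with P(x) = 1, Q(x) = 0, R(x) = -3, and match powers of x.
Initial conditions: a_0 = -1, a_1 = -1.
Setting the coefficient of each power of x to zero and solving order by order (substituting the coefficients already found):
  x^0: 2 a_2 - 3 a_0 = 0  ->  2 a_2 = 3 a_0 = -3  ->  a_2 = -3/2
  x^1: 6 a_3 - 3 a_1 = 0  ->  6 a_3 = 3 a_1 = -3  ->  a_3 = -1/2
  x^2: 12 a_4 - 3 a_2 = 0  ->  12 a_4 = 3 a_2 = -9/2  ->  a_4 = -3/8
  x^3: 20 a_5 - 3 a_3 = 0  ->  20 a_5 = 3 a_3 = -3/2  ->  a_5 = -3/40
Truncated series: y(x) = -1 - x - (3/2) x^2 - (1/2) x^3 - (3/8) x^4 - (3/40) x^5 + O(x^6).

a_0 = -1; a_1 = -1; a_2 = -3/2; a_3 = -1/2; a_4 = -3/8; a_5 = -3/40


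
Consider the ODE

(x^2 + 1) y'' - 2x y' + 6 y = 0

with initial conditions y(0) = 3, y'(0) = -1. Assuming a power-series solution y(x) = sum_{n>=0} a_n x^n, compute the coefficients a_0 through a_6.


Ansatz: y(x) = sum_{n>=0} a_n x^n, so y'(x) = sum_{n>=1} n a_n x^(n-1) and y''(x) = sum_{n>=2} n(n-1) a_n x^(n-2).
Substitute into P(x) y'' + Q(x) y' + R(x) y = 0 with P(x) = x^2 + 1, Q(x) = -2x, R(x) = 6, and match powers of x.
Initial conditions: a_0 = 3, a_1 = -1.
Setting the coefficient of each power of x to zero and solving order by order (substituting the coefficients already found):
  x^0: 2 a_2 + 6 a_0 = 0  ->  2 a_2 = -6 a_0 = -18  ->  a_2 = -9
  x^1: 6 a_3 + 4 a_1 = 0  ->  6 a_3 = -4 a_1 = 4  ->  a_3 = 2/3
  x^2: 12 a_4 + 4 a_2 = 0  ->  12 a_4 = -4 a_2 = 36  ->  a_4 = 3
  x^3: 20 a_5 + 6 a_3 = 0  ->  20 a_5 = -6 a_3 = -4  ->  a_5 = -1/5
  x^4: 30 a_6 + 10 a_4 = 0  ->  30 a_6 = -10 a_4 = -30  ->  a_6 = -1
Truncated series: y(x) = 3 - x - 9 x^2 + (2/3) x^3 + 3 x^4 - (1/5) x^5 - x^6 + O(x^7).

a_0 = 3; a_1 = -1; a_2 = -9; a_3 = 2/3; a_4 = 3; a_5 = -1/5; a_6 = -1


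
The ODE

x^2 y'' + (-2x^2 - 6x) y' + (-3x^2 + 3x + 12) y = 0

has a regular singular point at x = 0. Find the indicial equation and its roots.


Divide by x^2 to reach normal form y'' + P_1(x) y' + P_2(x) y = 0 with P_1(x) = -2 - 6/x and P_2(x) = -3 + 3/x + 12/x^2.
x = 0 is a singular point because the y'-coefficient -2 - 6/x has a pole at x = 0 and the y-coefficient -3 + 3/x + 12/x^2 has a pole at x = 0.
It is a regular singular point because x P_1(x) = p(x) = -2x - 6 and x^2 P_2(x) = q(x) = -3x^2 + 3x + 12 are polynomials, hence analytic at x = 0.
p(0) = -6,  q(0) = 12.
Indicial equation: r(r-1) + p(0) r + q(0) = 0, i.e. r^2 + (p(0) - 1) r + q(0) = 0, i.e. r^2 - 7 r + 12 = 0.
Discriminant: (-7)^2 - 4(12) = 1, so r = (7 ± 1)/2.
Solving: r_1 = 4, r_2 = 3.

indicial: r^2 - 7 r + 12 = 0; roots r_1 = 4, r_2 = 3


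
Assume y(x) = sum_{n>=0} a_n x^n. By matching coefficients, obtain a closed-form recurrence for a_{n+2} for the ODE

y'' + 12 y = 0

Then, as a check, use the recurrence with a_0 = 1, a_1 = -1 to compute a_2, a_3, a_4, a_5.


Substitute y = sum_n a_n x^n into y'' + (const) y = 0.
y''(x) = sum_{n>=0} (n+2)(n+1) a_{n+2} x^n.
The ODE becomes sum_n [(n+2)(n+1) a_{n+2} + 12 a_n] x^n = 0.
Setting each coefficient to zero gives the recurrence:
  (n+2)(n+1) a_{n+2} + 12 a_n = 0,
  a_{n+2} = -12 / ((n+1)(n+2)) a_n.

Check with a_0 = 1, a_1 = -1 (apply the recurrence for n = 0, 1, 2, 3): a_0 = 1, a_1 = -1, a_2 = -6, a_3 = 2, a_4 = 6, a_5 = -6/5.

a_{n+2} = -12/((n+1)(n+2)) * a_n; check: a_0 = 1, a_1 = -1, a_2 = -6, a_3 = 2, a_4 = 6, a_5 = -6/5


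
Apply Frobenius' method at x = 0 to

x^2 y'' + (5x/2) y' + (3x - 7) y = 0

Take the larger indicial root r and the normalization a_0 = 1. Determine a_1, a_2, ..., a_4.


Write in Frobenius form y'' + (p(x)/x) y' + (q(x)/x^2) y = 0:
  p(x) = 5/2,  q(x) = 3x - 7.
Indicial equation: r(r-1) + (5/2) r + (-7) = 0 -> roots r_1 = 2, r_2 = -7/2.
Take r = r_1 = 2. Let y(x) = x^r sum_{n>=0} a_n x^n with a_0 = 1.
Substitute y = x^r sum a_n x^n and match x^{r+n}. The recurrence is
  D(n) a_n + 3 a_{n-1} = 0,  where D(n) = (r+n)(r+n-1) + (5/2)(r+n) + (-7).
  a_n = -3 / D(n) * a_{n-1}.
Since the indicial polynomial factors as (r - r_1)(r - r_2), D(n) = (r_1 + n - r_1)(r_1 + n - r_2) = n(n + 11/2).
Evaluating step by step (a_0 = 1):
  n = 1: D(1) = 1(1 + 11/2) = 13/2; numerator = -3(1) = -3; a_1 = (-3)/(13/2) = -6/13
  n = 2: D(2) = 2(2 + 11/2) = 15; numerator = -3(-6/13) = 18/13; a_2 = (18/13)/(15) = 6/65
  n = 3: D(3) = 3(3 + 11/2) = 51/2; numerator = -3(6/65) = -18/65; a_3 = (-18/65)/(51/2) = -12/1105
  n = 4: D(4) = 4(4 + 11/2) = 38; numerator = -3(-12/1105) = 36/1105; a_4 = (36/1105)/(38) = 18/20995

r = 2; a_0 = 1; a_1 = -6/13; a_2 = 6/65; a_3 = -12/1105; a_4 = 18/20995


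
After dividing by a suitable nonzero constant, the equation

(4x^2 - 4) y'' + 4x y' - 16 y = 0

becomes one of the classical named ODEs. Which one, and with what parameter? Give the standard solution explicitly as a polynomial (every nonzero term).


All three coefficients share the factor -4; dividing through by -4 gives  (1 - x^2) y'' - x y' + 4 y = 0.
This matches the Chebyshev equation (1 - x^2) y'' - x y' + n^2 y = 0 (note the -x y' term, not -2x y') with n^2 = 4, so n = 2; the polynomial solution is T_2(x).
With y = sum_k a_k x^k, matching x^k gives (k+2)(k+1) a_{k+2} = (k^2 - n^2) a_k = (k - 2)(k + 2) a_k. The right side vanishes at k = 2, so the series with the parity of 2 terminates at degree 2.
Standard normalization: leading coefficient of T_n is 2^(n-1), so a_2 = 2^1 = 2. Work downward with a_k = (k+1)(k+2) a_{k+2} / ((k - 2)(k + 2)):
  a_0 = (1)(2)(2) / ((0 - 2)(0 + 2)) = 4/(-4) = -1
Hence T_2(x) = 2 x^2 - 1.

T_2(x); series = 2 x^2 - 1


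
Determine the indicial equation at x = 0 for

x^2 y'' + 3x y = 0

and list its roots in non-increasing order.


Divide by x^2 to reach normal form y'' + P_1(x) y' + P_2(x) y = 0 with P_1(x) = 0 and P_2(x) = 3/x.
x = 0 is a singular point because the y-coefficient 3/x has a pole at x = 0.
It is a regular singular point because x P_1(x) = p(x) = 0 and x^2 P_2(x) = q(x) = 3x are polynomials, hence analytic at x = 0.
p(0) = 0,  q(0) = 0.
Indicial equation: r(r-1) + p(0) r + q(0) = 0, i.e. r^2 + (p(0) - 1) r + q(0) = 0, i.e. r^2 - 1 r = 0.
Discriminant: (-1)^2 - 4(0) = 1, so r = (1 ± 1)/2.
Solving: r_1 = 1, r_2 = 0.

indicial: r^2 - 1 r = 0; roots r_1 = 1, r_2 = 0


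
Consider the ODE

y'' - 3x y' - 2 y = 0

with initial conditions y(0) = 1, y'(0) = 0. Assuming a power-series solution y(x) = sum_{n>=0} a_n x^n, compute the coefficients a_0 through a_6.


Ansatz: y(x) = sum_{n>=0} a_n x^n, so y'(x) = sum_{n>=1} n a_n x^(n-1) and y''(x) = sum_{n>=2} n(n-1) a_n x^(n-2).
Substitute into P(x) y'' + Q(x) y' + R(x) y = 0 with P(x) = 1, Q(x) = -3x, R(x) = -2, and match powers of x.
Initial conditions: a_0 = 1, a_1 = 0.
Setting the coefficient of each power of x to zero and solving order by order (substituting the coefficients already found):
  x^0: 2 a_2 - 2 a_0 = 0  ->  2 a_2 = 2 a_0 = 2  ->  a_2 = 1
  x^1: 6 a_3 - 5 a_1 = 0  ->  6 a_3 = 5 a_1 = 0  ->  a_3 = 0
  x^2: 12 a_4 - 8 a_2 = 0  ->  12 a_4 = 8 a_2 = 8  ->  a_4 = 2/3
  x^3: 20 a_5 - 11 a_3 = 0  ->  20 a_5 = 11 a_3 = 0  ->  a_5 = 0
  x^4: 30 a_6 - 14 a_4 = 0  ->  30 a_6 = 14 a_4 = 28/3  ->  a_6 = 14/45
Truncated series: y(x) = 1 + x^2 + (2/3) x^4 + (14/45) x^6 + O(x^7).

a_0 = 1; a_1 = 0; a_2 = 1; a_3 = 0; a_4 = 2/3; a_5 = 0; a_6 = 14/45


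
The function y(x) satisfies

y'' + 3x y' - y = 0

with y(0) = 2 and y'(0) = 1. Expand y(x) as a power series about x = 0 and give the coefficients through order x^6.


Ansatz: y(x) = sum_{n>=0} a_n x^n, so y'(x) = sum_{n>=1} n a_n x^(n-1) and y''(x) = sum_{n>=2} n(n-1) a_n x^(n-2).
Substitute into P(x) y'' + Q(x) y' + R(x) y = 0 with P(x) = 1, Q(x) = 3x, R(x) = -1, and match powers of x.
Initial conditions: a_0 = 2, a_1 = 1.
Setting the coefficient of each power of x to zero and solving order by order (substituting the coefficients already found):
  x^0: 2 a_2 - a_0 = 0  ->  2 a_2 = a_0 = 2  ->  a_2 = 1
  x^1: 6 a_3 + 2 a_1 = 0  ->  6 a_3 = -2 a_1 = -2  ->  a_3 = -1/3
  x^2: 12 a_4 + 5 a_2 = 0  ->  12 a_4 = -5 a_2 = -5  ->  a_4 = -5/12
  x^3: 20 a_5 + 8 a_3 = 0  ->  20 a_5 = -8 a_3 = 8/3  ->  a_5 = 2/15
  x^4: 30 a_6 + 11 a_4 = 0  ->  30 a_6 = -11 a_4 = 55/12  ->  a_6 = 11/72
Truncated series: y(x) = 2 + x + x^2 - (1/3) x^3 - (5/12) x^4 + (2/15) x^5 + (11/72) x^6 + O(x^7).

a_0 = 2; a_1 = 1; a_2 = 1; a_3 = -1/3; a_4 = -5/12; a_5 = 2/15; a_6 = 11/72


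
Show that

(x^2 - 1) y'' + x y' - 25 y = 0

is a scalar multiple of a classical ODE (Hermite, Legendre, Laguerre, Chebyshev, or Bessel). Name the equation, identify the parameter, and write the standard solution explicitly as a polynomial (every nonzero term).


All three coefficients share the factor -1; dividing through by -1 gives  (1 - x^2) y'' - x y' + 25 y = 0.
This matches the Chebyshev equation (1 - x^2) y'' - x y' + n^2 y = 0 (note the -x y' term, not -2x y') with n^2 = 25, so n = 5; the polynomial solution is T_5(x).
With y = sum_k a_k x^k, matching x^k gives (k+2)(k+1) a_{k+2} = (k^2 - n^2) a_k = (k - 5)(k + 5) a_k. The right side vanishes at k = 5, so the series with the parity of 5 terminates at degree 5.
Standard normalization: leading coefficient of T_n is 2^(n-1), so a_5 = 2^4 = 16. Work downward with a_k = (k+1)(k+2) a_{k+2} / ((k - 5)(k + 5)):
  a_3 = (4)(5)(16) / ((3 - 5)(3 + 5)) = 320/(-16) = -20
  a_1 = (2)(3)(-20) / ((1 - 5)(1 + 5)) = -120/(-24) = 5
Hence T_5(x) = 16 x^5 - 20 x^3 + 5 x.

T_5(x); series = 16 x^5 - 20 x^3 + 5 x


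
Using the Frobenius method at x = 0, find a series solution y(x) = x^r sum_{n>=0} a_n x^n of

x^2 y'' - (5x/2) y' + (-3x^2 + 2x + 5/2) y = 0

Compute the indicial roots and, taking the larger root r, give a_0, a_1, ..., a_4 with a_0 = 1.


Write in Frobenius form y'' + (p(x)/x) y' + (q(x)/x^2) y = 0:
  p(x) = -5/2,  q(x) = -3x^2 + 2x + 5/2.
Indicial equation: r(r-1) + (-5/2) r + (5/2) = 0 -> roots r_1 = 5/2, r_2 = 1.
Take r = r_1 = 5/2. Let y(x) = x^r sum_{n>=0} a_n x^n with a_0 = 1.
Substitute y = x^r sum a_n x^n and match x^{r+n}. The recurrence is
  D(n) a_n + 2 a_{n-1} - 3 a_{n-2} = 0,  where D(n) = (r+n)(r+n-1) + (-5/2)(r+n) + (5/2).
  a_n = [-2 a_{n-1} + 3 a_{n-2}] / D(n).
Since the indicial polynomial factors as (r - r_1)(r - r_2), D(n) = (r_1 + n - r_1)(r_1 + n - r_2) = n(n + 3/2).
Evaluating step by step (a_0 = 1):
  n = 1: D(1) = 1(1 + 3/2) = 5/2; numerator = -2(1) = -2; a_1 = (-2)/(5/2) = -4/5
  n = 2: D(2) = 2(2 + 3/2) = 7; numerator = -2(-4/5) + 3(1) = 23/5; a_2 = (23/5)/(7) = 23/35
  n = 3: D(3) = 3(3 + 3/2) = 27/2; numerator = -2(23/35) + 3(-4/5) = -26/7; a_3 = (-26/7)/(27/2) = -52/189
  n = 4: D(4) = 4(4 + 3/2) = 22; numerator = -2(-52/189) + 3(23/35) = 2383/945; a_4 = (2383/945)/(22) = 2383/20790

r = 5/2; a_0 = 1; a_1 = -4/5; a_2 = 23/35; a_3 = -52/189; a_4 = 2383/20790


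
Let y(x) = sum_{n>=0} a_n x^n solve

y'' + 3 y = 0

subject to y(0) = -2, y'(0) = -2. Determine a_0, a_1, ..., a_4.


Ansatz: y(x) = sum_{n>=0} a_n x^n, so y'(x) = sum_{n>=1} n a_n x^(n-1) and y''(x) = sum_{n>=2} n(n-1) a_n x^(n-2).
Substitute into P(x) y'' + Q(x) y' + R(x) y = 0 with P(x) = 1, Q(x) = 0, R(x) = 3, and match powers of x.
Initial conditions: a_0 = -2, a_1 = -2.
Setting the coefficient of each power of x to zero and solving order by order (substituting the coefficients already found):
  x^0: 2 a_2 + 3 a_0 = 0  ->  2 a_2 = -3 a_0 = 6  ->  a_2 = 3
  x^1: 6 a_3 + 3 a_1 = 0  ->  6 a_3 = -3 a_1 = 6  ->  a_3 = 1
  x^2: 12 a_4 + 3 a_2 = 0  ->  12 a_4 = -3 a_2 = -9  ->  a_4 = -3/4
Truncated series: y(x) = -2 - 2 x + 3 x^2 + x^3 - (3/4) x^4 + O(x^5).

a_0 = -2; a_1 = -2; a_2 = 3; a_3 = 1; a_4 = -3/4


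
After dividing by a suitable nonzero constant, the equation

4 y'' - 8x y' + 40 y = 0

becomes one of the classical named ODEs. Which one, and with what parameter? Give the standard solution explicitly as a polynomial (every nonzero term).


All three coefficients share the factor 4; dividing through by 4 gives  y'' - 2x y' + 10 y = 0.
This matches the Hermite equation y'' - 2x y' + 2n y = 0 with 2n = 10, so n = 5; the polynomial solution is H_5(x).
With y = sum_k a_k x^k, matching x^k gives (k+2)(k+1) a_{k+2} = 2(k - n) a_k = 2(k - 5) a_k. The right side vanishes at k = 5, so the series with the parity of 5 terminates at degree 5.
Standard normalization: leading coefficient of H_n is 2^n, so a_5 = 2^5 = 32. Work downward with a_k = (k+1)(k+2) a_{k+2} / (2(k - n)):
  a_3 = (4)(5)(32) / (2(3 - 5)) = 640/(-4) = -160
  a_1 = (2)(3)(-160) / (2(1 - 5)) = -960/(-8) = 120
Hence H_5(x) = 32 x^5 - 160 x^3 + 120 x.

H_5(x); series = 32 x^5 - 160 x^3 + 120 x


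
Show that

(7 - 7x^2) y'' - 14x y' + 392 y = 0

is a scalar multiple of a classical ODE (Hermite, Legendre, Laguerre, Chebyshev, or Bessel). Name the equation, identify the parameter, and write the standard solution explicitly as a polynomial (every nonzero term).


All three coefficients share the factor 7; dividing through by 7 gives  (1 - x^2) y'' - 2x y' + 56 y = 0.
This matches the Legendre equation (1 - x^2) y'' - 2x y' + n(n+1) y = 0 (note the -2x y' term) with n(n+1) = 56, so n = 7; the polynomial solution is P_7(x).
With y = sum_k a_k x^k, matching x^k gives (k+2)(k+1) a_{k+2} = [k(k+1) - n(n+1)] a_k = (k - 7)(k + 8) a_k. The right side vanishes at k = 7, so the series with the parity of 7 terminates at degree 7.
Standard normalization (P_n(1) = 1): leading coefficient (2n)!/(2^n (n!)^2) = 87178291200/(128*25401600) = 429/16, so a_7 = 429/16. Work downward with a_k = (k+1)(k+2) a_{k+2} / ((k - 7)(k + 8)):
  a_5 = (6)(7)(429/16) / ((5 - 7)(5 + 8)) = (9009/8)/(-26) = -693/16
  a_3 = (4)(5)(-693/16) / ((3 - 7)(3 + 8)) = (-3465/4)/(-44) = 315/16
  a_1 = (2)(3)(315/16) / ((1 - 7)(1 + 8)) = (945/8)/(-54) = -35/16
Hence P_7(x) = 429 x^7/16 - 693 x^5/16 + 315 x^3/16 - 35 x/16.

P_7(x); series = 429 x^7/16 - 693 x^5/16 + 315 x^3/16 - 35 x/16


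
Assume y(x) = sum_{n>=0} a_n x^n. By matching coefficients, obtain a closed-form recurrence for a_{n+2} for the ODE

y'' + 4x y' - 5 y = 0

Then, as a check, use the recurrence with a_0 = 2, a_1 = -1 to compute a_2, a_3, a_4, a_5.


Substitute y = sum_n a_n x^n.
y''(x) has coefficient (n+2)(n+1) a_{n+2} at x^n;
4 x y'(x) has coefficient 4 n a_n at x^n (shift);
-5 y(x) has coefficient -5 a_n at x^n.
Matching x^n: (n+2)(n+1) a_{n+2} + (4n - 5) a_n = 0.
Thus a_{n+2} = (-4n + 5) / ((n+1)(n+2)) * a_n.

Check with a_0 = 2, a_1 = -1 (apply the recurrence for n = 0, 1, 2, 3): a_0 = 2, a_1 = -1, a_2 = 5, a_3 = -1/6, a_4 = -5/4, a_5 = 7/120.

a_(n+2) = (-4n + 5) / ((n+1)(n+2)) * a_n; check: a_0 = 2, a_1 = -1, a_2 = 5, a_3 = -1/6, a_4 = -5/4, a_5 = 7/120


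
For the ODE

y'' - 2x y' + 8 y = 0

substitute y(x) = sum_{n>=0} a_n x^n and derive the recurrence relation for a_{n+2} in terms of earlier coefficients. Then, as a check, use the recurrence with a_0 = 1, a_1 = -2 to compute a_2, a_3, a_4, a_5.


Substitute y = sum_n a_n x^n.
y''(x) has coefficient (n+2)(n+1) a_{n+2} at x^n;
-2 x y'(x) has coefficient -2 n a_n at x^n (shift);
8 y(x) has coefficient 8 a_n at x^n.
Matching x^n: (n+2)(n+1) a_{n+2} + (-2n + 8) a_n = 0.
Thus a_{n+2} = (2n - 8) / ((n+1)(n+2)) * a_n.

Check with a_0 = 1, a_1 = -2 (apply the recurrence for n = 0, 1, 2, 3): a_0 = 1, a_1 = -2, a_2 = -4, a_3 = 2, a_4 = 4/3, a_5 = -1/5.

a_(n+2) = (2n - 8) / ((n+1)(n+2)) * a_n; check: a_0 = 1, a_1 = -2, a_2 = -4, a_3 = 2, a_4 = 4/3, a_5 = -1/5


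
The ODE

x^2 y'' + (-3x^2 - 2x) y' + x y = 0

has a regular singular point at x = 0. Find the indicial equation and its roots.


Divide by x^2 to reach normal form y'' + P_1(x) y' + P_2(x) y = 0 with P_1(x) = -3 - 2/x and P_2(x) = 1/x.
x = 0 is a singular point because the y'-coefficient -3 - 2/x has a pole at x = 0 and the y-coefficient 1/x has a pole at x = 0.
It is a regular singular point because x P_1(x) = p(x) = -3x - 2 and x^2 P_2(x) = q(x) = x are polynomials, hence analytic at x = 0.
p(0) = -2,  q(0) = 0.
Indicial equation: r(r-1) + p(0) r + q(0) = 0, i.e. r^2 + (p(0) - 1) r + q(0) = 0, i.e. r^2 - 3 r = 0.
Discriminant: (-3)^2 - 4(0) = 9, so r = (3 ± 3)/2.
Solving: r_1 = 3, r_2 = 0.

indicial: r^2 - 3 r = 0; roots r_1 = 3, r_2 = 0


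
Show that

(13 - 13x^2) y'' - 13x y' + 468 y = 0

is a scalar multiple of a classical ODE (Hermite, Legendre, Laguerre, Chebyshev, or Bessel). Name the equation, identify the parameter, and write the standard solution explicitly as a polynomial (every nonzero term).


All three coefficients share the factor 13; dividing through by 13 gives  (1 - x^2) y'' - x y' + 36 y = 0.
This matches the Chebyshev equation (1 - x^2) y'' - x y' + n^2 y = 0 (note the -x y' term, not -2x y') with n^2 = 36, so n = 6; the polynomial solution is T_6(x).
With y = sum_k a_k x^k, matching x^k gives (k+2)(k+1) a_{k+2} = (k^2 - n^2) a_k = (k - 6)(k + 6) a_k. The right side vanishes at k = 6, so the series with the parity of 6 terminates at degree 6.
Standard normalization: leading coefficient of T_n is 2^(n-1), so a_6 = 2^5 = 32. Work downward with a_k = (k+1)(k+2) a_{k+2} / ((k - 6)(k + 6)):
  a_4 = (5)(6)(32) / ((4 - 6)(4 + 6)) = 960/(-20) = -48
  a_2 = (3)(4)(-48) / ((2 - 6)(2 + 6)) = -576/(-32) = 18
  a_0 = (1)(2)(18) / ((0 - 6)(0 + 6)) = 36/(-36) = -1
Hence T_6(x) = 32 x^6 - 48 x^4 + 18 x^2 - 1.

T_6(x); series = 32 x^6 - 48 x^4 + 18 x^2 - 1


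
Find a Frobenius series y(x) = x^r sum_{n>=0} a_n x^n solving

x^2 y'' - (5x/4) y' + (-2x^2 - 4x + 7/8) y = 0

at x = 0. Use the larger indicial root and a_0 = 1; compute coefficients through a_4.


Write in Frobenius form y'' + (p(x)/x) y' + (q(x)/x^2) y = 0:
  p(x) = -5/4,  q(x) = -2x^2 - 4x + 7/8.
Indicial equation: r(r-1) + (-5/4) r + (7/8) = 0 -> roots r_1 = 7/4, r_2 = 1/2.
Take r = r_1 = 7/4. Let y(x) = x^r sum_{n>=0} a_n x^n with a_0 = 1.
Substitute y = x^r sum a_n x^n and match x^{r+n}. The recurrence is
  D(n) a_n - 4 a_{n-1} - 2 a_{n-2} = 0,  where D(n) = (r+n)(r+n-1) + (-5/4)(r+n) + (7/8).
  a_n = [4 a_{n-1} + 2 a_{n-2}] / D(n).
Since the indicial polynomial factors as (r - r_1)(r - r_2), D(n) = (r_1 + n - r_1)(r_1 + n - r_2) = n(n + 5/4).
Evaluating step by step (a_0 = 1):
  n = 1: D(1) = 1(1 + 5/4) = 9/4; numerator = 4(1) = 4; a_1 = (4)/(9/4) = 16/9
  n = 2: D(2) = 2(2 + 5/4) = 13/2; numerator = 4(16/9) + 2(1) = 82/9; a_2 = (82/9)/(13/2) = 164/117
  n = 3: D(3) = 3(3 + 5/4) = 51/4; numerator = 4(164/117) + 2(16/9) = 1072/117; a_3 = (1072/117)/(51/4) = 4288/5967
  n = 4: D(4) = 4(4 + 5/4) = 21; numerator = 4(4288/5967) + 2(164/117) = 33880/5967; a_4 = (33880/5967)/(21) = 4840/17901

r = 7/4; a_0 = 1; a_1 = 16/9; a_2 = 164/117; a_3 = 4288/5967; a_4 = 4840/17901


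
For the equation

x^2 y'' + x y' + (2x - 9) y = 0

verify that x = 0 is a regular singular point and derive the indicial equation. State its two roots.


Divide by x^2 to reach normal form y'' + P_1(x) y' + P_2(x) y = 0 with P_1(x) = 1/x and P_2(x) = 2/x - 9/x^2.
x = 0 is a singular point because the y'-coefficient 1/x has a pole at x = 0 and the y-coefficient 2/x - 9/x^2 has a pole at x = 0.
It is a regular singular point because x P_1(x) = p(x) = 1 and x^2 P_2(x) = q(x) = 2x - 9 are polynomials, hence analytic at x = 0.
p(0) = 1,  q(0) = -9.
Indicial equation: r(r-1) + p(0) r + q(0) = 0, i.e. r^2 + (p(0) - 1) r + q(0) = 0, i.e. r^2 - 9 = 0.
Discriminant: (0)^2 - 4(-9) = 36, so r = (0 ± 6)/2.
Solving: r_1 = 3, r_2 = -3.

indicial: r^2 - 9 = 0; roots r_1 = 3, r_2 = -3
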